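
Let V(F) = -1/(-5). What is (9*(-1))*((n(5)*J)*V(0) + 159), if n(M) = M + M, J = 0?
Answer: -1431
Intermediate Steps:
n(M) = 2*M
V(F) = ⅕ (V(F) = -1*(-⅕) = ⅕)
(9*(-1))*((n(5)*J)*V(0) + 159) = (9*(-1))*(((2*5)*0)*(⅕) + 159) = -9*((10*0)*(⅕) + 159) = -9*(0*(⅕) + 159) = -9*(0 + 159) = -9*159 = -1431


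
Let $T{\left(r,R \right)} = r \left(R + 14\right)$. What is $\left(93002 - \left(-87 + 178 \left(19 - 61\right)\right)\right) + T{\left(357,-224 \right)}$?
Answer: $25595$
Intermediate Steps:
$T{\left(r,R \right)} = r \left(14 + R\right)$
$\left(93002 - \left(-87 + 178 \left(19 - 61\right)\right)\right) + T{\left(357,-224 \right)} = \left(93002 - \left(-87 + 178 \left(19 - 61\right)\right)\right) + 357 \left(14 - 224\right) = \left(93002 - \left(-87 + 178 \left(-42\right)\right)\right) + 357 \left(-210\right) = \left(93002 - \left(-87 - 7476\right)\right) - 74970 = \left(93002 - -7563\right) - 74970 = \left(93002 + 7563\right) - 74970 = 100565 - 74970 = 25595$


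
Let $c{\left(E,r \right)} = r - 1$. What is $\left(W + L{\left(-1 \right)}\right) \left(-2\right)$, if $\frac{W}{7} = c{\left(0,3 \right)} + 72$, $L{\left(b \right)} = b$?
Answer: $-1034$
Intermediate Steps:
$c{\left(E,r \right)} = -1 + r$ ($c{\left(E,r \right)} = r - 1 = -1 + r$)
$W = 518$ ($W = 7 \left(\left(-1 + 3\right) + 72\right) = 7 \left(2 + 72\right) = 7 \cdot 74 = 518$)
$\left(W + L{\left(-1 \right)}\right) \left(-2\right) = \left(518 - 1\right) \left(-2\right) = 517 \left(-2\right) = -1034$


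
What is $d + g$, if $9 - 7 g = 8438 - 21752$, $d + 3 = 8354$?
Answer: $\frac{71780}{7} \approx 10254.0$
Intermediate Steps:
$d = 8351$ ($d = -3 + 8354 = 8351$)
$g = \frac{13323}{7}$ ($g = \frac{9}{7} - \frac{8438 - 21752}{7} = \frac{9}{7} - -1902 = \frac{9}{7} + 1902 = \frac{13323}{7} \approx 1903.3$)
$d + g = 8351 + \frac{13323}{7} = \frac{71780}{7}$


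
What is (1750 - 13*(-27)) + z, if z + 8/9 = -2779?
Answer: -6110/9 ≈ -678.89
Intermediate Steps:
z = -25019/9 (z = -8/9 - 2779 = -25019/9 ≈ -2779.9)
(1750 - 13*(-27)) + z = (1750 - 13*(-27)) - 25019/9 = (1750 + 351) - 25019/9 = 2101 - 25019/9 = -6110/9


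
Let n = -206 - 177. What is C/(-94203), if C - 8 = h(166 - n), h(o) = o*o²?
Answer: -165469157/94203 ≈ -1756.5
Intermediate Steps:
n = -383
h(o) = o³
C = 165469157 (C = 8 + (166 - 1*(-383))³ = 8 + (166 + 383)³ = 8 + 549³ = 8 + 165469149 = 165469157)
C/(-94203) = 165469157/(-94203) = 165469157*(-1/94203) = -165469157/94203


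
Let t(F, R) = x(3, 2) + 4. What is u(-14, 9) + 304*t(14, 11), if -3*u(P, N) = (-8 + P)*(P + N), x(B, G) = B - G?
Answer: 4450/3 ≈ 1483.3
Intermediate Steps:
u(P, N) = -(-8 + P)*(N + P)/3 (u(P, N) = -(-8 + P)*(P + N)/3 = -(-8 + P)*(N + P)/3)
t(F, R) = 5 (t(F, R) = (3 - 1*2) + 4 = (3 - 2) + 4 = 1 + 4 = 5)
u(-14, 9) + 304*t(14, 11) = (-⅓*(-14)² + (8/3)*9 + (8/3)*(-14) - ⅓*9*(-14)) + 304*5 = (-⅓*196 + 24 - 112/3 + 42) + 1520 = (-196/3 + 24 - 112/3 + 42) + 1520 = -110/3 + 1520 = 4450/3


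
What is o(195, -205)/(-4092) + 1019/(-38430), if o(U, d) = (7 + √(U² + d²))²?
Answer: -513729053/26209260 - 35*√3202/2046 ≈ -20.569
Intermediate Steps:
o(195, -205)/(-4092) + 1019/(-38430) = (7 + √(195² + (-205)²))²/(-4092) + 1019/(-38430) = (7 + √(38025 + 42025))²*(-1/4092) + 1019*(-1/38430) = (7 + √80050)²*(-1/4092) - 1019/38430 = (7 + 5*√3202)²*(-1/4092) - 1019/38430 = -(7 + 5*√3202)²/4092 - 1019/38430 = -1019/38430 - (7 + 5*√3202)²/4092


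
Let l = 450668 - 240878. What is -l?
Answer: -209790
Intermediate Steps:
l = 209790
-l = -1*209790 = -209790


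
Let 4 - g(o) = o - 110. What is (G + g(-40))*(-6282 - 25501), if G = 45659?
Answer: -1456074579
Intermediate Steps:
g(o) = 114 - o (g(o) = 4 - (o - 110) = 4 - (-110 + o) = 4 + (110 - o) = 114 - o)
(G + g(-40))*(-6282 - 25501) = (45659 + (114 - 1*(-40)))*(-6282 - 25501) = (45659 + (114 + 40))*(-31783) = (45659 + 154)*(-31783) = 45813*(-31783) = -1456074579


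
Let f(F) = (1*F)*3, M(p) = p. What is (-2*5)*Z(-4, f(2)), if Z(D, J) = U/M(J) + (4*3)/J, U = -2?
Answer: -50/3 ≈ -16.667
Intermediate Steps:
f(F) = 3*F (f(F) = F*3 = 3*F)
Z(D, J) = 10/J (Z(D, J) = -2/J + (4*3)/J = -2/J + 12/J = 10/J)
(-2*5)*Z(-4, f(2)) = (-2*5)*(10/((3*2))) = -100/6 = -10*5/3 = -50/3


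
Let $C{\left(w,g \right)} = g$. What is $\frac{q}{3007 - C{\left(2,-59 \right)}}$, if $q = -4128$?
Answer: $- \frac{688}{511} \approx -1.3464$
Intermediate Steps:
$\frac{q}{3007 - C{\left(2,-59 \right)}} = - \frac{4128}{3007 - -59} = - \frac{4128}{3007 + 59} = - \frac{4128}{3066} = \left(-4128\right) \frac{1}{3066} = - \frac{688}{511}$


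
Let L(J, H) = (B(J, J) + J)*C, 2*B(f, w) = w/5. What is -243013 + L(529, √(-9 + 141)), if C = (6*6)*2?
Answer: -1005581/5 ≈ -2.0112e+5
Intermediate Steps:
B(f, w) = w/10 (B(f, w) = (w/5)/2 = w/10)
C = 72 (C = 36*2 = 72)
L(J, H) = 396*J/5 (L(J, H) = (J/10 + J)*72 = (11*J/10)*72 = 396*J/5)
-243013 + L(529, √(-9 + 141)) = -243013 + (396/5)*529 = -243013 + 209484/5 = -1005581/5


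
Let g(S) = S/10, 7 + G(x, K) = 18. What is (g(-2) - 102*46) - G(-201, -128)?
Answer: -23516/5 ≈ -4703.2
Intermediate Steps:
G(x, K) = 11 (G(x, K) = -7 + 18 = 11)
g(S) = S/10 (g(S) = S*(1/10) = S/10)
(g(-2) - 102*46) - G(-201, -128) = ((1/10)*(-2) - 102*46) - 1*11 = (-1/5 - 4692) - 11 = -23461/5 - 11 = -23516/5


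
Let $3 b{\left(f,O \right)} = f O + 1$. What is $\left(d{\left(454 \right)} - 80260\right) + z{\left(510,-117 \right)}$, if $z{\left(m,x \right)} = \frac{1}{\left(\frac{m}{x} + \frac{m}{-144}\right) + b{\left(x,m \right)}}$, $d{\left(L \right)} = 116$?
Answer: $- \frac{165845746072}{2069347} \approx -80144.0$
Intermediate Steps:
$b{\left(f,O \right)} = \frac{1}{3} + \frac{O f}{3}$ ($b{\left(f,O \right)} = \frac{f O + 1}{3} = \frac{O f + 1}{3} = \frac{1 + O f}{3} = \frac{1}{3} + \frac{O f}{3}$)
$z{\left(m,x \right)} = \frac{1}{\frac{1}{3} - \frac{m}{144} + \frac{m}{x} + \frac{m x}{3}}$ ($z{\left(m,x \right)} = \frac{1}{\left(\frac{m}{x} + \frac{m}{-144}\right) + \left(\frac{1}{3} + \frac{m x}{3}\right)} = \frac{1}{\left(\frac{m}{x} + m \left(- \frac{1}{144}\right)\right) + \left(\frac{1}{3} + \frac{m x}{3}\right)} = \frac{1}{\left(\frac{m}{x} - \frac{m}{144}\right) + \left(\frac{1}{3} + \frac{m x}{3}\right)} = \frac{1}{\left(- \frac{m}{144} + \frac{m}{x}\right) + \left(\frac{1}{3} + \frac{m x}{3}\right)} = \frac{1}{\frac{1}{3} - \frac{m}{144} + \frac{m}{x} + \frac{m x}{3}}$)
$\left(d{\left(454 \right)} - 80260\right) + z{\left(510,-117 \right)} = \left(116 - 80260\right) + 144 \left(-117\right) \frac{1}{144 \cdot 510 - 510 \left(-117\right) + 48 \left(-117\right) \left(1 + 510 \left(-117\right)\right)} = -80144 + 144 \left(-117\right) \frac{1}{73440 + 59670 + 48 \left(-117\right) \left(1 - 59670\right)} = -80144 + 144 \left(-117\right) \frac{1}{73440 + 59670 + 48 \left(-117\right) \left(-59669\right)} = -80144 + 144 \left(-117\right) \frac{1}{73440 + 59670 + 335101104} = -80144 + 144 \left(-117\right) \frac{1}{335234214} = -80144 - \frac{104}{2069347} = - \frac{165845746072}{2069347}$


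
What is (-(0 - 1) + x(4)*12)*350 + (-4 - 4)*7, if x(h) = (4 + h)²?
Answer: 269094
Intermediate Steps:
(-(0 - 1) + x(4)*12)*350 + (-4 - 4)*7 = (-(0 - 1) + (4 + 4)²*12)*350 + (-4 - 4)*7 = (-1*(-1) + 8²*12)*350 - 8*7 = (1 + 64*12)*350 - 56 = (1 + 768)*350 - 56 = 769*350 - 56 = 269150 - 56 = 269094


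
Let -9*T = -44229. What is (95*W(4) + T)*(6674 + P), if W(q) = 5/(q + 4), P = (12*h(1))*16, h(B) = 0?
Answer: 398334353/12 ≈ 3.3195e+7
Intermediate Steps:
T = 14743/3 (T = -1/9*(-44229) = 14743/3 ≈ 4914.3)
P = 0 (P = (12*0)*16 = 0*16 = 0)
W(q) = 5/(4 + q)
(95*W(4) + T)*(6674 + P) = (95*(5/(4 + 4)) + 14743/3)*(6674 + 0) = (95*(5/8) + 14743/3)*6674 = (475/8 + 14743/3)*6674 = (119369/24)*6674 = 398334353/12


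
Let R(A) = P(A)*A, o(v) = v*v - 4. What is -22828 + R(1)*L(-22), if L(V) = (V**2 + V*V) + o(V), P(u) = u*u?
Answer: -21380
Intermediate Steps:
P(u) = u**2
o(v) = -4 + v**2 (o(v) = v**2 - 4 = -4 + v**2)
L(V) = -4 + 3*V**2 (L(V) = (V**2 + V*V) + (-4 + V**2) = (V**2 + V**2) + (-4 + V**2) = 2*V**2 + (-4 + V**2) = -4 + 3*V**2)
R(A) = A**3 (R(A) = A**2*A = A**3)
-22828 + R(1)*L(-22) = -22828 + 1**3*(-4 + 3*(-22)**2) = -22828 + 1*(-4 + 3*484) = -22828 + 1*(-4 + 1452) = -22828 + 1*1448 = -22828 + 1448 = -21380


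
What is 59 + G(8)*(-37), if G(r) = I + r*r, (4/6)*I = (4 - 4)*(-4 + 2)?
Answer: -2309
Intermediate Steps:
I = 0 (I = 3*((4 - 4)*(-4 + 2))/2 = 3*(0*(-2))/2 = (3/2)*0 = 0)
G(r) = r² (G(r) = 0 + r*r = 0 + r² = r²)
59 + G(8)*(-37) = 59 + 8²*(-37) = 59 + 64*(-37) = 59 - 2368 = -2309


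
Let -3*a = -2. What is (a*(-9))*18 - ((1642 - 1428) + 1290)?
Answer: -1612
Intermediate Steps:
a = 2/3 (a = -1/3*(-2) = 2/3 ≈ 0.66667)
(a*(-9))*18 - ((1642 - 1428) + 1290) = ((2/3)*(-9))*18 - ((1642 - 1428) + 1290) = -6*18 - (214 + 1290) = -108 - 1*1504 = -108 - 1504 = -1612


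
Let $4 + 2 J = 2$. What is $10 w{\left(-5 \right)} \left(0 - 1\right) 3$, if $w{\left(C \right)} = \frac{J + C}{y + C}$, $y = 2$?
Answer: $-60$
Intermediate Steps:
$J = -1$ ($J = -2 + \frac{1}{2} \cdot 2 = -2 + 1 = -1$)
$w{\left(C \right)} = \frac{-1 + C}{2 + C}$
$10 w{\left(-5 \right)} \left(0 - 1\right) 3 = 10 \frac{-1 - 5}{2 - 5} \left(0 - 1\right) 3 = 10 \frac{1}{-3} \left(-6\right) \left(\left(-1\right) 3\right) = 10 \left(\left(- \frac{1}{3}\right) \left(-6\right)\right) \left(-3\right) = 10 \cdot 2 \left(-3\right) = 20 \left(-3\right) = -60$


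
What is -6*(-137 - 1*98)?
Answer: 1410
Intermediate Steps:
-6*(-137 - 1*98) = -6*(-137 - 98) = -6*(-235) = 1410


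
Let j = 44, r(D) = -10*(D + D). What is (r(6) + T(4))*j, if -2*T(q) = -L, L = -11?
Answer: -5522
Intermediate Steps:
r(D) = -20*D
T(q) = -11/2 (T(q) = -(-1)*(-11)/2 = -½*11 = -11/2)
(r(6) + T(4))*j = (-20*6 - 11/2)*44 = (-120 - 11/2)*44 = -251/2*44 = -5522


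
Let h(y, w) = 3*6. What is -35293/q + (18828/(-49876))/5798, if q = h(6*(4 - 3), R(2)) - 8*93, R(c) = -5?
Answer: 637878316121/13121590053 ≈ 48.613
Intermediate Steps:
h(y, w) = 18
q = -726 (q = 18 - 8*93 = 18 - 744 = -726)
-35293/q + (18828/(-49876))/5798 = -35293/(-726) + (18828/(-49876))/5798 = -35293*(-1/726) + (18828*(-1/49876))*(1/5798) = 35293/726 - 4707/12469*1/5798 = 35293/726 - 4707/72295262 = 637878316121/13121590053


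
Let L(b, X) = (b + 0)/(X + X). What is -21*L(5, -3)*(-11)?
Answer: -385/2 ≈ -192.50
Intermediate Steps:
L(b, X) = b/(2*X) (L(b, X) = b/((2*X)) = b*(1/(2*X)) = b/(2*X))
-21*L(5, -3)*(-11) = -21*5/(2*(-3))*(-11) = -21*5*(-1)/(2*3)*(-11) = -21*(-⅚)*(-11) = (35/2)*(-11) = -385/2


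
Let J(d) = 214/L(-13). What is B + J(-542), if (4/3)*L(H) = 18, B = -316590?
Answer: -8547502/27 ≈ -3.1657e+5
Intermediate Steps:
L(H) = 27/2 (L(H) = (¾)*18 = 27/2)
J(d) = 428/27 (J(d) = 214/(27/2) = 214*(2/27) = 428/27)
B + J(-542) = -316590 + 428/27 = -8547502/27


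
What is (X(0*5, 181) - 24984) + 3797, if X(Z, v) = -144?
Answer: -21331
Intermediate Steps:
(X(0*5, 181) - 24984) + 3797 = (-144 - 24984) + 3797 = -25128 + 3797 = -21331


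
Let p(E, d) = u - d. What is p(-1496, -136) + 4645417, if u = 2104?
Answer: 4647657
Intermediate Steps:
p(E, d) = 2104 - d
p(-1496, -136) + 4645417 = (2104 - 1*(-136)) + 4645417 = (2104 + 136) + 4645417 = 2240 + 4645417 = 4647657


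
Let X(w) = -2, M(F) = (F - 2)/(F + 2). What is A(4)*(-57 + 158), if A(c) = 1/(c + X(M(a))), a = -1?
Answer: 101/2 ≈ 50.500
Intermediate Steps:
M(F) = (-2 + F)/(2 + F)
A(c) = 1/(-2 + c) (A(c) = 1/(c - 2) = 1/(-2 + c))
A(4)*(-57 + 158) = (-57 + 158)/(-2 + 4) = 101/2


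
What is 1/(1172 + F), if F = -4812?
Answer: -1/3640 ≈ -0.00027473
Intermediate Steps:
1/(1172 + F) = 1/(1172 - 4812) = 1/(-3640) = -1/3640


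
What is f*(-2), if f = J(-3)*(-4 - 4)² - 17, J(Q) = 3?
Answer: -350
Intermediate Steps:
f = 175 (f = 3*(-4 - 4)² - 17 = 3*(-8)² - 17 = 3*64 - 17 = 192 - 17 = 175)
f*(-2) = 175*(-2) = -350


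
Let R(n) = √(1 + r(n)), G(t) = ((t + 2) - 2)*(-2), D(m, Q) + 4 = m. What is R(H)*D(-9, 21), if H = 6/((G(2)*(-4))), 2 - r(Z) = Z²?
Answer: -13*√183/8 ≈ -21.983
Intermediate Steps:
D(m, Q) = -4 + m
G(t) = -2*t (G(t) = ((2 + t) - 2)*(-2) = t*(-2) = -2*t)
r(Z) = 2 - Z²
H = 3/8 (H = 6/((-2*2*(-4))) = 6/((-4*(-4))) = 6/16 = 6*(1/16) = 3/8 ≈ 0.37500)
R(n) = √(3 - n²) (R(n) = √(1 + (2 - n²)) = √(3 - n²))
R(H)*D(-9, 21) = √(3 - (3/8)²)*(-4 - 9) = √(3 - 1*9/64)*(-13) = √(3 - 9/64)*(-13) = √(183/64)*(-13) = (√183/8)*(-13) = -13*√183/8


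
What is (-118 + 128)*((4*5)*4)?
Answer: 800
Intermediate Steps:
(-118 + 128)*((4*5)*4) = 10*(20*4) = 10*80 = 800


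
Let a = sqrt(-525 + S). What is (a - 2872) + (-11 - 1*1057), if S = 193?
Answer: -3940 + 2*I*sqrt(83) ≈ -3940.0 + 18.221*I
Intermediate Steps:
a = 2*I*sqrt(83) (a = sqrt(-525 + 193) = sqrt(-332) = 2*I*sqrt(83) ≈ 18.221*I)
(a - 2872) + (-11 - 1*1057) = (2*I*sqrt(83) - 2872) + (-11 - 1*1057) = (-2872 + 2*I*sqrt(83)) + (-11 - 1057) = (-2872 + 2*I*sqrt(83)) - 1068 = -3940 + 2*I*sqrt(83)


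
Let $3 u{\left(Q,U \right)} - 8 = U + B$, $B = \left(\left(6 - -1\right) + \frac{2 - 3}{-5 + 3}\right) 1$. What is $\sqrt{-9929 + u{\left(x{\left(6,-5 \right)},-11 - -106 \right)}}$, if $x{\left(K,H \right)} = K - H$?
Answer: $\frac{i \sqrt{356118}}{6} \approx 99.459 i$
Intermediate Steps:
$B = \frac{15}{2}$ ($B = \left(\left(6 + 1\right) - \frac{1}{-2}\right) 1 = \left(7 - - \frac{1}{2}\right) 1 = \left(7 + \frac{1}{2}\right) 1 = \frac{15}{2} \cdot 1 = \frac{15}{2} \approx 7.5$)
$u{\left(Q,U \right)} = \frac{31}{6} + \frac{U}{3}$ ($u{\left(Q,U \right)} = \frac{8}{3} + \frac{U + \frac{15}{2}}{3} = \frac{8}{3} + \frac{\frac{15}{2} + U}{3} = \frac{8}{3} + \left(\frac{5}{2} + \frac{U}{3}\right) = \frac{31}{6} + \frac{U}{3}$)
$\sqrt{-9929 + u{\left(x{\left(6,-5 \right)},-11 - -106 \right)}} = \sqrt{-9929 + \left(\frac{31}{6} + \frac{-11 - -106}{3}\right)} = \sqrt{-9929 + \left(\frac{31}{6} + \frac{-11 + 106}{3}\right)} = \sqrt{-9929 + \left(\frac{31}{6} + \frac{1}{3} \cdot 95\right)} = \sqrt{-9929 + \left(\frac{31}{6} + \frac{95}{3}\right)} = \sqrt{-9929 + \frac{221}{6}} = \sqrt{- \frac{59353}{6}} = \frac{i \sqrt{356118}}{6}$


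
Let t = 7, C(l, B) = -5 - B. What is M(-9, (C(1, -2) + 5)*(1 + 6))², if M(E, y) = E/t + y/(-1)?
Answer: 11449/49 ≈ 233.65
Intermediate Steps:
M(E, y) = -y + E/7 (M(E, y) = E/7 + y/(-1) = E*(⅐) + y*(-1) = E/7 - y = -y + E/7)
M(-9, (C(1, -2) + 5)*(1 + 6))² = (-((-5 - 1*(-2)) + 5)*(1 + 6) + (⅐)*(-9))² = (-((-5 + 2) + 5)*7 - 9/7)² = (-(-3 + 5)*7 - 9/7)² = (-2*7 - 9/7)² = (-1*14 - 9/7)² = (-14 - 9/7)² = (-107/7)² = 11449/49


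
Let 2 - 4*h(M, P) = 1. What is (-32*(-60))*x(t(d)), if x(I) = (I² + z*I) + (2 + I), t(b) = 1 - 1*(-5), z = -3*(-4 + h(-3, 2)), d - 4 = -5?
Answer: 214080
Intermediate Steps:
d = -1 (d = 4 - 5 = -1)
h(M, P) = ¼ (h(M, P) = ½ - ¼*1 = ½ - ¼ = ¼)
z = 45/4 (z = -3*(-4 + ¼) = -3*(-15/4) = 45/4 ≈ 11.250)
t(b) = 6 (t(b) = 1 + 5 = 6)
x(I) = 2 + I² + 49*I/4 (x(I) = (I² + 45*I/4) + (2 + I) = 2 + I² + 49*I/4)
(-32*(-60))*x(t(d)) = (-32*(-60))*(2 + 6² + (49/4)*6) = 1920*(2 + 36 + 147/2) = 1920*(223/2) = 214080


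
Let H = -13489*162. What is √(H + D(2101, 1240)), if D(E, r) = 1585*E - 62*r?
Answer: √1067987 ≈ 1033.4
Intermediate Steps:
D(E, r) = -62*r + 1585*E
H = -2185218
√(H + D(2101, 1240)) = √(-2185218 + (-62*1240 + 1585*2101)) = √(-2185218 + (-76880 + 3330085)) = √(-2185218 + 3253205) = √1067987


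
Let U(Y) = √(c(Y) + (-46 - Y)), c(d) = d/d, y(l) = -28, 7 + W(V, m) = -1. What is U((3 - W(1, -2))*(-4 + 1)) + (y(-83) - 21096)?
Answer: -21124 + 2*I*√3 ≈ -21124.0 + 3.4641*I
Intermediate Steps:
W(V, m) = -8 (W(V, m) = -7 - 1 = -8)
c(d) = 1
U(Y) = √(-45 - Y) (U(Y) = √(1 + (-46 - Y)) = √(-45 - Y))
U((3 - W(1, -2))*(-4 + 1)) + (y(-83) - 21096) = √(-45 - (3 - 1*(-8))*(-4 + 1)) + (-28 - 21096) = √(-45 - (3 + 8)*(-3)) - 21124 = √(-45 - 11*(-3)) - 21124 = √(-45 - 1*(-33)) - 21124 = √(-45 + 33) - 21124 = √(-12) - 21124 = 2*I*√3 - 21124 = -21124 + 2*I*√3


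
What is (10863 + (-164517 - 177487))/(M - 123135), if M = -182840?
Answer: 331141/305975 ≈ 1.0822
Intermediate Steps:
(10863 + (-164517 - 177487))/(M - 123135) = (10863 + (-164517 - 177487))/(-182840 - 123135) = (10863 - 342004)/(-305975) = -331141*(-1/305975) = 331141/305975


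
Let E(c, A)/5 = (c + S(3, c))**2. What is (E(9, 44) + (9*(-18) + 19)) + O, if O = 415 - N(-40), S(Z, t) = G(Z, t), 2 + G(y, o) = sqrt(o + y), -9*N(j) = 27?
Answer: 580 + 140*sqrt(3) ≈ 822.49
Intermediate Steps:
N(j) = -3 (N(j) = -1/9*27 = -3)
G(y, o) = -2 + sqrt(o + y)
S(Z, t) = -2 + sqrt(Z + t) (S(Z, t) = -2 + sqrt(t + Z) = -2 + sqrt(Z + t))
O = 418 (O = 415 - 1*(-3) = 415 + 3 = 418)
E(c, A) = 5*(-2 + c + sqrt(3 + c))**2 (E(c, A) = 5*(c + (-2 + sqrt(3 + c)))**2 = 5*(-2 + c + sqrt(3 + c))**2)
(E(9, 44) + (9*(-18) + 19)) + O = (5*(-2 + 9 + sqrt(3 + 9))**2 + (9*(-18) + 19)) + 418 = (5*(-2 + 9 + sqrt(12))**2 + (-162 + 19)) + 418 = (5*(-2 + 9 + 2*sqrt(3))**2 - 143) + 418 = (5*(7 + 2*sqrt(3))**2 - 143) + 418 = (-143 + 5*(7 + 2*sqrt(3))**2) + 418 = 275 + 5*(7 + 2*sqrt(3))**2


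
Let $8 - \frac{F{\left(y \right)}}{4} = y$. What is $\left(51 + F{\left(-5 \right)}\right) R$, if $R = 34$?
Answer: $3502$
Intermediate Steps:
$F{\left(y \right)} = 32 - 4 y$
$\left(51 + F{\left(-5 \right)}\right) R = \left(51 + \left(32 - -20\right)\right) 34 = \left(51 + \left(32 + 20\right)\right) 34 = \left(51 + 52\right) 34 = 103 \cdot 34 = 3502$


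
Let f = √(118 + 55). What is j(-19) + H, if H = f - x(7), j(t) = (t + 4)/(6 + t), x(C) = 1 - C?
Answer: 93/13 + √173 ≈ 20.307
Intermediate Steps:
j(t) = (4 + t)/(6 + t)
f = √173 ≈ 13.153
H = 6 + √173 (H = √173 - (1 - 1*7) = √173 - (1 - 7) = √173 - 1*(-6) = √173 + 6 = 6 + √173 ≈ 19.153)
j(-19) + H = (4 - 19)/(6 - 19) + (6 + √173) = -15/(-13) + (6 + √173) = -1/13*(-15) + (6 + √173) = 15/13 + (6 + √173) = 93/13 + √173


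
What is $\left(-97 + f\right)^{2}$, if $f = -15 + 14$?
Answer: $9604$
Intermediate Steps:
$f = -1$
$\left(-97 + f\right)^{2} = \left(-97 - 1\right)^{2} = \left(-98\right)^{2} = 9604$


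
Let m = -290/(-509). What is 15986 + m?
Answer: 8137164/509 ≈ 15987.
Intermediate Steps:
m = 290/509 (m = -290*(-1/509) = 290/509 ≈ 0.56974)
15986 + m = 15986 + 290/509 = 8137164/509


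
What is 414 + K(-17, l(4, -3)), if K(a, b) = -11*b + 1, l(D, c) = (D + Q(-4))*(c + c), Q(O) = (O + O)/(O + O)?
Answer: 745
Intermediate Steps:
Q(O) = 1 (Q(O) = (2*O)/((2*O)) = (2*O)*(1/(2*O)) = 1)
l(D, c) = 2*c*(1 + D) (l(D, c) = (D + 1)*(c + c) = (1 + D)*(2*c) = 2*c*(1 + D))
K(a, b) = 1 - 11*b
414 + K(-17, l(4, -3)) = 414 + (1 - 22*(-3)*(1 + 4)) = 414 + (1 - 22*(-3)*5) = 414 + (1 - 11*(-30)) = 414 + (1 + 330) = 414 + 331 = 745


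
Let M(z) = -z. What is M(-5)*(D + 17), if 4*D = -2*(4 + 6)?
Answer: 60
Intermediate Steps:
D = -5 (D = (-2*(4 + 6))/4 = (-2*10)/4 = (¼)*(-20) = -5)
M(-5)*(D + 17) = (-1*(-5))*(-5 + 17) = 5*12 = 60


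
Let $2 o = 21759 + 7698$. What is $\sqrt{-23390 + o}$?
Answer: $\frac{i \sqrt{34646}}{2} \approx 93.067 i$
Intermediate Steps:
$o = \frac{29457}{2}$ ($o = \frac{21759 + 7698}{2} = \frac{1}{2} \cdot 29457 = \frac{29457}{2} \approx 14729.0$)
$\sqrt{-23390 + o} = \sqrt{-23390 + \frac{29457}{2}} = \sqrt{- \frac{17323}{2}} = \frac{i \sqrt{34646}}{2}$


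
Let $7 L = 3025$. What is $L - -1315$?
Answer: $\frac{12230}{7} \approx 1747.1$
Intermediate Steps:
$L = \frac{3025}{7}$ ($L = \frac{1}{7} \cdot 3025 = \frac{3025}{7} \approx 432.14$)
$L - -1315 = \frac{3025}{7} - -1315 = \frac{3025}{7} + 1315 = \frac{12230}{7}$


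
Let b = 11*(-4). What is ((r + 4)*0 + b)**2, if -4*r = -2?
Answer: 1936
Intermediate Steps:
r = 1/2 (r = -1/4*(-2) = 1/2 ≈ 0.50000)
b = -44
((r + 4)*0 + b)**2 = ((1/2 + 4)*0 - 44)**2 = ((9/2)*0 - 44)**2 = (0 - 44)**2 = (-44)**2 = 1936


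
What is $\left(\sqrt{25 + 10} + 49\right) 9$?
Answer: $441 + 9 \sqrt{35} \approx 494.24$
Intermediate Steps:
$\left(\sqrt{25 + 10} + 49\right) 9 = \left(\sqrt{35} + 49\right) 9 = \left(49 + \sqrt{35}\right) 9 = 441 + 9 \sqrt{35}$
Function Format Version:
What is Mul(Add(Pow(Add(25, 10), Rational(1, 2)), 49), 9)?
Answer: Add(441, Mul(9, Pow(35, Rational(1, 2)))) ≈ 494.24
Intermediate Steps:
Mul(Add(Pow(Add(25, 10), Rational(1, 2)), 49), 9) = Mul(Add(Pow(35, Rational(1, 2)), 49), 9) = Mul(Add(49, Pow(35, Rational(1, 2))), 9) = Add(441, Mul(9, Pow(35, Rational(1, 2))))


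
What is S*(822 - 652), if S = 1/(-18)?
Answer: -85/9 ≈ -9.4444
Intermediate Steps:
S = -1/18 ≈ -0.055556
S*(822 - 652) = -(822 - 652)/18 = -1/18*170 = -85/9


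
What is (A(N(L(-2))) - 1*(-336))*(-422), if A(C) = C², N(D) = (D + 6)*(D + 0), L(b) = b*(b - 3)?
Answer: -10944992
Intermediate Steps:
L(b) = b*(-3 + b)
N(D) = D*(6 + D) (N(D) = (6 + D)*D = D*(6 + D))
(A(N(L(-2))) - 1*(-336))*(-422) = (((-2*(-3 - 2))*(6 - 2*(-3 - 2)))² - 1*(-336))*(-422) = (((-2*(-5))*(6 - 2*(-5)))² + 336)*(-422) = ((10*(6 + 10))² + 336)*(-422) = ((10*16)² + 336)*(-422) = (160² + 336)*(-422) = (25600 + 336)*(-422) = 25936*(-422) = -10944992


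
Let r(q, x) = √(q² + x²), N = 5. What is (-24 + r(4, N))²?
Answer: (24 - √41)² ≈ 309.65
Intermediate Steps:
(-24 + r(4, N))² = (-24 + √(4² + 5²))² = (-24 + √(16 + 25))² = (-24 + √41)²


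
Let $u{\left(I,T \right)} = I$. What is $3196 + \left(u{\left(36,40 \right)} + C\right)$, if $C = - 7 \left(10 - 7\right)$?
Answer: $3211$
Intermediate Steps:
$C = -21$ ($C = \left(-7\right) 3 = -21$)
$3196 + \left(u{\left(36,40 \right)} + C\right) = 3196 + \left(36 - 21\right) = 3196 + 15 = 3211$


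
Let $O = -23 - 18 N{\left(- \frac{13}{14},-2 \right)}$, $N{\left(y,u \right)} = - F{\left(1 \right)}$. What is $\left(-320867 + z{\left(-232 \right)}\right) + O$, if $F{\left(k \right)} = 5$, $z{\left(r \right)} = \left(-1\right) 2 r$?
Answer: $-320336$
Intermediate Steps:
$z{\left(r \right)} = - 2 r$
$N{\left(y,u \right)} = -5$ ($N{\left(y,u \right)} = \left(-1\right) 5 = -5$)
$O = 67$ ($O = -23 - -90 = -23 + 90 = 67$)
$\left(-320867 + z{\left(-232 \right)}\right) + O = \left(-320867 - -464\right) + 67 = \left(-320867 + 464\right) + 67 = -320403 + 67 = -320336$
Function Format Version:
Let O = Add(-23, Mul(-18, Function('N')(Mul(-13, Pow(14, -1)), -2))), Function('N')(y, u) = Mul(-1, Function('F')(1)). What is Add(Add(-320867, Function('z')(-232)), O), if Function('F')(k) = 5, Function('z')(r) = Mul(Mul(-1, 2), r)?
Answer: -320336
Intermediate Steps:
Function('z')(r) = Mul(-2, r)
Function('N')(y, u) = -5 (Function('N')(y, u) = Mul(-1, 5) = -5)
O = 67 (O = Add(-23, Mul(-18, -5)) = Add(-23, 90) = 67)
Add(Add(-320867, Function('z')(-232)), O) = Add(Add(-320867, Mul(-2, -232)), 67) = Add(Add(-320867, 464), 67) = Add(-320403, 67) = -320336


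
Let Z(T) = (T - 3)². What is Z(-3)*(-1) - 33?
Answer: -69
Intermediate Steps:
Z(T) = (-3 + T)²
Z(-3)*(-1) - 33 = (-3 - 3)²*(-1) - 33 = (-6)²*(-1) - 33 = 36*(-1) - 33 = -36 - 33 = -69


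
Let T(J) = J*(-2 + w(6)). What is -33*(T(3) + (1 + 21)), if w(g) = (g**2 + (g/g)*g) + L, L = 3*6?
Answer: -6468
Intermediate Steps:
L = 18
w(g) = 18 + g + g**2 (w(g) = (g**2 + (g/g)*g) + 18 = (g**2 + 1*g) + 18 = (g**2 + g) + 18 = (g + g**2) + 18 = 18 + g + g**2)
T(J) = 58*J (T(J) = J*(-2 + (18 + 6 + 6**2)) = J*(-2 + (18 + 6 + 36)) = J*(-2 + 60) = J*58 = 58*J)
-33*(T(3) + (1 + 21)) = -33*(58*3 + (1 + 21)) = -33*(174 + 22) = -33*196 = -6468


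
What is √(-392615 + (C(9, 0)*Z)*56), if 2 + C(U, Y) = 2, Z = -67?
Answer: I*√392615 ≈ 626.59*I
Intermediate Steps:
C(U, Y) = 0 (C(U, Y) = -2 + 2 = 0)
√(-392615 + (C(9, 0)*Z)*56) = √(-392615 + (0*(-67))*56) = √(-392615 + 0*56) = √(-392615 + 0) = √(-392615) = I*√392615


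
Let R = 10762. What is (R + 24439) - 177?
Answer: 35024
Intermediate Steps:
(R + 24439) - 177 = (10762 + 24439) - 177 = 35201 - 177 = 35024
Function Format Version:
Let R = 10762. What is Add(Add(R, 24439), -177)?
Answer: 35024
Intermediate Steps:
Add(Add(R, 24439), -177) = Add(Add(10762, 24439), -177) = Add(35201, -177) = 35024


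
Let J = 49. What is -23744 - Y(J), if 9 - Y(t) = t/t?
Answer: -23752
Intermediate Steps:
Y(t) = 8 (Y(t) = 9 - t/t = 9 - 1*1 = 9 - 1 = 8)
-23744 - Y(J) = -23744 - 1*8 = -23744 - 8 = -23752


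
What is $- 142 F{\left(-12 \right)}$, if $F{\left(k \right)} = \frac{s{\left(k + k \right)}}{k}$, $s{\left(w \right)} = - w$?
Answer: $284$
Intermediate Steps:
$F{\left(k \right)} = -2$ ($F{\left(k \right)} = \frac{\left(-1\right) \left(k + k\right)}{k} = \frac{\left(-1\right) 2 k}{k} = \frac{\left(-2\right) k}{k} = -2$)
$- 142 F{\left(-12 \right)} = \left(-142\right) \left(-2\right) = 284$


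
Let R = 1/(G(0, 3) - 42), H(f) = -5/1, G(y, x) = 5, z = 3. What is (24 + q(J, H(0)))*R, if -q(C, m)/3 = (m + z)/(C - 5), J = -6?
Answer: -258/407 ≈ -0.63391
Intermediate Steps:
H(f) = -5 (H(f) = -5*1 = -5)
q(C, m) = -3*(3 + m)/(-5 + C) (q(C, m) = -3*(m + 3)/(C - 5) = -3*(3 + m)/(-5 + C))
R = -1/37 (R = 1/(5 - 42) = 1/(-37) = -1/37 ≈ -0.027027)
(24 + q(J, H(0)))*R = (24 + 3*(-3 - 1*(-5))/(-5 - 6))*(-1/37) = (24 + 3*(-3 + 5)/(-11))*(-1/37) = (24 + 3*(-1/11)*2)*(-1/37) = (24 - 6/11)*(-1/37) = (258/11)*(-1/37) = -258/407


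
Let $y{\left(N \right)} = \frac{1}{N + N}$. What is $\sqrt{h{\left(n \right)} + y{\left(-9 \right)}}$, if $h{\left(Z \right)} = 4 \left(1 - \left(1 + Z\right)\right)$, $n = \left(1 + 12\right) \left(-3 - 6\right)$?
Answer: $\frac{\sqrt{16846}}{6} \approx 21.632$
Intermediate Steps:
$n = -117$ ($n = 13 \left(-9\right) = -117$)
$y{\left(N \right)} = \frac{1}{2 N}$
$h{\left(Z \right)} = - 4 Z$ ($h{\left(Z \right)} = 4 \left(- Z\right) = - 4 Z$)
$\sqrt{h{\left(n \right)} + y{\left(-9 \right)}} = \sqrt{\left(-4\right) \left(-117\right) + \frac{1}{2 \left(-9\right)}} = \sqrt{468 + \frac{1}{2} \left(- \frac{1}{9}\right)} = \sqrt{468 - \frac{1}{18}} = \sqrt{\frac{8423}{18}} = \frac{\sqrt{16846}}{6}$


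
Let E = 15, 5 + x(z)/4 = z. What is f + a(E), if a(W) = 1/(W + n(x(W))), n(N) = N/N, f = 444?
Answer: 7105/16 ≈ 444.06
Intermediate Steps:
x(z) = -20 + 4*z
n(N) = 1
a(W) = 1/(1 + W) (a(W) = 1/(W + 1) = 1/(1 + W))
f + a(E) = 444 + 1/(1 + 15) = 444 + 1/16 = 7105/16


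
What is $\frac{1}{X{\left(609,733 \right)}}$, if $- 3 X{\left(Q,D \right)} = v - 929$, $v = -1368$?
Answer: $\frac{3}{2297} \approx 0.0013061$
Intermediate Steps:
$X{\left(Q,D \right)} = \frac{2297}{3}$ ($X{\left(Q,D \right)} = - \frac{-1368 - 929}{3} = \left(- \frac{1}{3}\right) \left(-2297\right) = \frac{2297}{3}$)
$\frac{1}{X{\left(609,733 \right)}} = \frac{1}{\frac{2297}{3}} = \frac{3}{2297}$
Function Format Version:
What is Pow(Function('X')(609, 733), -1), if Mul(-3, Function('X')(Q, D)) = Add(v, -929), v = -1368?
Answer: Rational(3, 2297) ≈ 0.0013061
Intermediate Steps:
Function('X')(Q, D) = Rational(2297, 3) (Function('X')(Q, D) = Mul(Rational(-1, 3), Add(-1368, -929)) = Mul(Rational(-1, 3), -2297) = Rational(2297, 3))
Pow(Function('X')(609, 733), -1) = Pow(Rational(2297, 3), -1) = Rational(3, 2297)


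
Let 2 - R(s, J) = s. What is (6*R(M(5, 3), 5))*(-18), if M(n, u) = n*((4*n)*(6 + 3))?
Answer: 96984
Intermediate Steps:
M(n, u) = 36*n² (M(n, u) = n*((4*n)*9) = n*(36*n) = 36*n²)
R(s, J) = 2 - s
(6*R(M(5, 3), 5))*(-18) = (6*(2 - 36*5²))*(-18) = (6*(2 - 36*25))*(-18) = (6*(2 - 1*900))*(-18) = (6*(2 - 900))*(-18) = (6*(-898))*(-18) = -5388*(-18) = 96984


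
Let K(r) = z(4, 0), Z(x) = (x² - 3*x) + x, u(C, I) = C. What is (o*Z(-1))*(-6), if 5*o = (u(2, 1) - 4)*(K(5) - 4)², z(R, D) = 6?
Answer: 144/5 ≈ 28.800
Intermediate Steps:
Z(x) = x² - 2*x
K(r) = 6
o = -8/5 (o = ((2 - 4)*(6 - 4)²)/5 = (-2*2²)/5 = (-2*4)/5 = (⅕)*(-8) = -8/5 ≈ -1.6000)
(o*Z(-1))*(-6) = -(-8)*(-2 - 1)/5*(-6) = -(-8)*(-3)/5*(-6) = -8/5*3*(-6) = -24/5*(-6) = 144/5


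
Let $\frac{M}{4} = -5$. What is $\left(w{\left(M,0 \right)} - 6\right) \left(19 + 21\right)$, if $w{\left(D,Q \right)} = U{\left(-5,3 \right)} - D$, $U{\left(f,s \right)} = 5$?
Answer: $760$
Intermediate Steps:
$M = -20$ ($M = 4 \left(-5\right) = -20$)
$w{\left(D,Q \right)} = 5 - D$
$\left(w{\left(M,0 \right)} - 6\right) \left(19 + 21\right) = \left(\left(5 - -20\right) - 6\right) \left(19 + 21\right) = \left(\left(5 + 20\right) - 6\right) 40 = \left(25 - 6\right) 40 = 19 \cdot 40 = 760$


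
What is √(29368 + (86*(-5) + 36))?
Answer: √28974 ≈ 170.22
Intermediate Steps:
√(29368 + (86*(-5) + 36)) = √(29368 + (-430 + 36)) = √(29368 - 394) = √28974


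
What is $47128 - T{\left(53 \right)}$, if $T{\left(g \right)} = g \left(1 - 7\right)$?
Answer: $47446$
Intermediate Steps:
$T{\left(g \right)} = - 6 g$ ($T{\left(g \right)} = g \left(-6\right) = - 6 g$)
$47128 - T{\left(53 \right)} = 47128 - \left(-6\right) 53 = 47128 - -318 = 47128 + 318 = 47446$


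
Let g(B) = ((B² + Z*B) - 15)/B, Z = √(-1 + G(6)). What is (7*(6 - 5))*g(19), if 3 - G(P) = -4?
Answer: 2422/19 + 7*√6 ≈ 144.62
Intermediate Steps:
G(P) = 7 (G(P) = 3 - 1*(-4) = 3 + 4 = 7)
Z = √6 (Z = √(-1 + 7) = √6 ≈ 2.4495)
g(B) = (-15 + B² + B*√6)/B (g(B) = ((B² + √6*B) - 15)/B = ((B² + B*√6) - 15)/B = (-15 + B² + B*√6)/B)
(7*(6 - 5))*g(19) = (7*(6 - 5))*(19 + √6 - 15/19) = (7*1)*(19 + √6 - 15*1/19) = 7*(19 + √6 - 15/19) = 7*(346/19 + √6) = 2422/19 + 7*√6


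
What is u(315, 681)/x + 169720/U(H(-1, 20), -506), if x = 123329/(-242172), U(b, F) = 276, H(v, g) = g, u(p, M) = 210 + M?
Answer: -9655642918/8509701 ≈ -1134.7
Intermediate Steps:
x = -123329/242172 (x = 123329*(-1/242172) = -123329/242172 ≈ -0.50926)
u(315, 681)/x + 169720/U(H(-1, 20), -506) = (210 + 681)/(-123329/242172) + 169720/276 = 891*(-242172/123329) + 169720*(1/276) = -215775252/123329 + 42430/69 = -9655642918/8509701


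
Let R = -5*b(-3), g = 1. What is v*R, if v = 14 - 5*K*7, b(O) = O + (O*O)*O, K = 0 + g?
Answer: -3150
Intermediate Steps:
K = 1 (K = 0 + 1 = 1)
b(O) = O + O**3 (b(O) = O + O**2*O = O + O**3)
R = 150 (R = -5*(-3 + (-3)**3) = -5*(-3 - 27) = -5*(-30) = 150)
v = -21 (v = 14 - 5*1*7 = 14 - 5*7 = 14 - 35 = -21)
v*R = -21*150 = -3150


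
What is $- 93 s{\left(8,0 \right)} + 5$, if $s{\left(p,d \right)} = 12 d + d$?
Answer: $5$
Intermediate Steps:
$s{\left(p,d \right)} = 13 d$
$- 93 s{\left(8,0 \right)} + 5 = - 93 \cdot 13 \cdot 0 + 5 = \left(-93\right) 0 + 5 = 0 + 5 = 5$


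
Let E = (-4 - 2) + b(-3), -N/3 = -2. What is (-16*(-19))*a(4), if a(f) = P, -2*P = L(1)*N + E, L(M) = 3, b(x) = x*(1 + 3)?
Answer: 0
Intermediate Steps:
b(x) = 4*x (b(x) = x*4 = 4*x)
N = 6 (N = -3*(-2) = 6)
E = -18 (E = (-4 - 2) + 4*(-3) = -6 - 12 = -18)
P = 0 (P = -(3*6 - 18)/2 = -(18 - 18)/2 = -½*0 = 0)
a(f) = 0
(-16*(-19))*a(4) = -16*(-19)*0 = 304*0 = 0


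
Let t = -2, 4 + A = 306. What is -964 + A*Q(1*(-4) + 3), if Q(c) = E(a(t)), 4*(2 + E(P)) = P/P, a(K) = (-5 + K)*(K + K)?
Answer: -2985/2 ≈ -1492.5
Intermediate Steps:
A = 302 (A = -4 + 306 = 302)
a(K) = 2*K*(-5 + K) (a(K) = (-5 + K)*(2*K) = 2*K*(-5 + K))
E(P) = -7/4 (E(P) = -2 + (P/P)/4 = -2 + (1/4)*1 = -2 + 1/4 = -7/4)
Q(c) = -7/4
-964 + A*Q(1*(-4) + 3) = -964 + 302*(-7/4) = -964 - 1057/2 = -2985/2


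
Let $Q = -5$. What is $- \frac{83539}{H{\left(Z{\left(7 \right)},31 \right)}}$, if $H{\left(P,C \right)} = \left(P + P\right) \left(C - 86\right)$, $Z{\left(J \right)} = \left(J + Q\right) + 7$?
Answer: $\frac{83539}{990} \approx 84.383$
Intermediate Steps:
$Z{\left(J \right)} = 2 + J$ ($Z{\left(J \right)} = \left(J - 5\right) + 7 = \left(-5 + J\right) + 7 = 2 + J$)
$H{\left(P,C \right)} = 2 P \left(-86 + C\right)$
$- \frac{83539}{H{\left(Z{\left(7 \right)},31 \right)}} = - \frac{83539}{2 \left(2 + 7\right) \left(-86 + 31\right)} = - \frac{83539}{2 \cdot 9 \left(-55\right)} = - \frac{83539}{-990} = \left(-83539\right) \left(- \frac{1}{990}\right) = \frac{83539}{990}$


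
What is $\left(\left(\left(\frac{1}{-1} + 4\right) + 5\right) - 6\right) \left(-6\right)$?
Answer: $-12$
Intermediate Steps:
$\left(\left(\left(\frac{1}{-1} + 4\right) + 5\right) - 6\right) \left(-6\right) = \left(\left(\left(-1 + 4\right) + 5\right) - 6\right) \left(-6\right) = \left(\left(3 + 5\right) - 6\right) \left(-6\right) = \left(8 - 6\right) \left(-6\right) = 2 \left(-6\right) = -12$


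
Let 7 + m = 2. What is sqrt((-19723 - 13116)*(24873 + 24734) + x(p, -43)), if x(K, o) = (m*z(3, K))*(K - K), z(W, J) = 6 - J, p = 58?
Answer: I*sqrt(1629044273) ≈ 40361.0*I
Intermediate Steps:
m = -5 (m = -7 + 2 = -5)
x(K, o) = 0 (x(K, o) = (-5*(6 - K))*(K - K) = (-30 + 5*K)*0 = 0)
sqrt((-19723 - 13116)*(24873 + 24734) + x(p, -43)) = sqrt((-19723 - 13116)*(24873 + 24734) + 0) = sqrt(-32839*49607 + 0) = sqrt(-1629044273 + 0) = sqrt(-1629044273) = I*sqrt(1629044273)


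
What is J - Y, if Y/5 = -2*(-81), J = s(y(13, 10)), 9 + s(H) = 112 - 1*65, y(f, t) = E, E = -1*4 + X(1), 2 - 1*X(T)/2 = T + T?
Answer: -772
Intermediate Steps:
X(T) = 4 - 4*T (X(T) = 4 - 2*(T + T) = 4 - 4*T)
E = -4 (E = -1*4 + (4 - 4*1) = -4 + (4 - 4) = -4 + 0 = -4)
y(f, t) = -4
s(H) = 38 (s(H) = -9 + (112 - 1*65) = -9 + (112 - 65) = -9 + 47 = 38)
J = 38
Y = 810 (Y = 5*(-2*(-81)) = 5*162 = 810)
J - Y = 38 - 1*810 = 38 - 810 = -772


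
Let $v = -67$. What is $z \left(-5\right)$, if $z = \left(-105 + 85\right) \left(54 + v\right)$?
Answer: $-1300$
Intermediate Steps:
$z = 260$ ($z = \left(-105 + 85\right) \left(54 - 67\right) = \left(-20\right) \left(-13\right) = 260$)
$z \left(-5\right) = 260 \left(-5\right) = -1300$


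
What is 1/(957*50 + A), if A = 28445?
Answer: 1/76295 ≈ 1.3107e-5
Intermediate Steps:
1/(957*50 + A) = 1/(957*50 + 28445) = 1/(47850 + 28445) = 1/76295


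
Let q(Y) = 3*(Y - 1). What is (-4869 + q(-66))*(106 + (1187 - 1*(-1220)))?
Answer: -12740910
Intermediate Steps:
q(Y) = -3 + 3*Y (q(Y) = 3*(-1 + Y) = -3 + 3*Y)
(-4869 + q(-66))*(106 + (1187 - 1*(-1220))) = (-4869 + (-3 + 3*(-66)))*(106 + (1187 - 1*(-1220))) = (-4869 + (-3 - 198))*(106 + (1187 + 1220)) = (-4869 - 201)*(106 + 2407) = -5070*2513 = -12740910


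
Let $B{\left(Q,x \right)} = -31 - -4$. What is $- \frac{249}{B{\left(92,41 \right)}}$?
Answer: $\frac{83}{9} \approx 9.2222$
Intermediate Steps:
$B{\left(Q,x \right)} = -27$ ($B{\left(Q,x \right)} = -31 + 4 = -27$)
$- \frac{249}{B{\left(92,41 \right)}} = - \frac{249}{-27} = - \frac{249 \left(-1\right)}{27} = \left(-1\right) \left(- \frac{83}{9}\right) = \frac{83}{9}$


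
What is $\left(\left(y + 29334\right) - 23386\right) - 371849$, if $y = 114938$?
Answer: $-250963$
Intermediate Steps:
$\left(\left(y + 29334\right) - 23386\right) - 371849 = \left(\left(114938 + 29334\right) - 23386\right) - 371849 = \left(144272 - 23386\right) - 371849 = 120886 - 371849 = -250963$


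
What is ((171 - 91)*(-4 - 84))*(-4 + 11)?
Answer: -49280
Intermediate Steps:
((171 - 91)*(-4 - 84))*(-4 + 11) = (80*(-88))*7 = -7040*7 = -49280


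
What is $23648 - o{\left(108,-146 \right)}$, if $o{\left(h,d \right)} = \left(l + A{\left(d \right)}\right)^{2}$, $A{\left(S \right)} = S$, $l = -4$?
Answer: $1148$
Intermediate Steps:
$o{\left(h,d \right)} = \left(-4 + d\right)^{2}$
$23648 - o{\left(108,-146 \right)} = 23648 - \left(-4 - 146\right)^{2} = 23648 - \left(-150\right)^{2} = 23648 - 22500 = 1148$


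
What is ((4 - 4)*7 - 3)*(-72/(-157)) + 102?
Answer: 15798/157 ≈ 100.62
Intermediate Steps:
((4 - 4)*7 - 3)*(-72/(-157)) + 102 = (0*7 - 3)*(-72*(-1/157)) + 102 = (0 - 3)*(72/157) + 102 = -3*72/157 + 102 = -216/157 + 102 = 15798/157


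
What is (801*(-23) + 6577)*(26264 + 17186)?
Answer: -514708700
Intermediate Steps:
(801*(-23) + 6577)*(26264 + 17186) = (-18423 + 6577)*43450 = -11846*43450 = -514708700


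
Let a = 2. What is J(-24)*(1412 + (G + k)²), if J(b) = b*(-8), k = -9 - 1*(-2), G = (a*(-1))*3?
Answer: 303552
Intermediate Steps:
G = -6 (G = (2*(-1))*3 = -2*3 = -6)
k = -7 (k = -9 + 2 = -7)
J(b) = -8*b
J(-24)*(1412 + (G + k)²) = (-8*(-24))*(1412 + (-6 - 7)²) = 192*(1412 + (-13)²) = 192*(1412 + 169) = 192*1581 = 303552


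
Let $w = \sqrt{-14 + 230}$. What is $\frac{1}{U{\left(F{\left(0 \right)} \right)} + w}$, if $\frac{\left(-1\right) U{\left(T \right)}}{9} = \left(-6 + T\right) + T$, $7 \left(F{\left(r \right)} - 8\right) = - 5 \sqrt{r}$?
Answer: $- \frac{5}{438} - \frac{\sqrt{6}}{1314} \approx -0.01328$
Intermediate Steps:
$F{\left(r \right)} = 8 - \frac{5 \sqrt{r}}{7}$ ($F{\left(r \right)} = 8 + \frac{\left(-5\right) \sqrt{r}}{7} = 8 - \frac{5 \sqrt{r}}{7}$)
$U{\left(T \right)} = 54 - 18 T$ ($U{\left(T \right)} = - 9 \left(\left(-6 + T\right) + T\right) = - 9 \left(-6 + 2 T\right) = 54 - 18 T$)
$w = 6 \sqrt{6}$ ($w = \sqrt{216} = 6 \sqrt{6} \approx 14.697$)
$\frac{1}{U{\left(F{\left(0 \right)} \right)} + w} = \frac{1}{\left(54 - 18 \left(8 - \frac{5 \sqrt{0}}{7}\right)\right) + 6 \sqrt{6}} = \frac{1}{\left(54 - 18 \left(8 - 0\right)\right) + 6 \sqrt{6}} = \frac{1}{\left(54 - 18 \left(8 + 0\right)\right) + 6 \sqrt{6}} = \frac{1}{\left(54 - 144\right) + 6 \sqrt{6}} = \frac{1}{-90 + 6 \sqrt{6}}$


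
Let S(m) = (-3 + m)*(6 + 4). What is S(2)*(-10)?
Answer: 100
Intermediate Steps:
S(m) = -30 + 10*m (S(m) = (-3 + m)*10 = -30 + 10*m)
S(2)*(-10) = (-30 + 10*2)*(-10) = (-30 + 20)*(-10) = -10*(-10) = 100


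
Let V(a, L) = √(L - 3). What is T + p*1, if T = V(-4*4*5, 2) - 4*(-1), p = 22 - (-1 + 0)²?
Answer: 25 + I ≈ 25.0 + 1.0*I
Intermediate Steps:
V(a, L) = √(-3 + L)
p = 21 (p = 22 - 1*(-1)² = 22 - 1*1 = 22 - 1 = 21)
T = 4 + I (T = √(-3 + 2) - 4*(-1) = √(-1) + 4 = I + 4 = 4 + I ≈ 4.0 + 1.0*I)
T + p*1 = (4 + I) + 21*1 = (4 + I) + 21 = 25 + I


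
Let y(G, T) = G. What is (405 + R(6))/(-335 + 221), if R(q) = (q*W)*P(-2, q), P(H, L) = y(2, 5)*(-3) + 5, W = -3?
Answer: -141/38 ≈ -3.7105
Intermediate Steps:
P(H, L) = -1 (P(H, L) = 2*(-3) + 5 = -6 + 5 = -1)
R(q) = 3*q (R(q) = (q*(-3))*(-1) = -3*q*(-1) = 3*q)
(405 + R(6))/(-335 + 221) = (405 + 3*6)/(-335 + 221) = (405 + 18)/(-114) = 423*(-1/114) = -141/38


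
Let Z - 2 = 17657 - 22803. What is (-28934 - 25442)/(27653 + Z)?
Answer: -54376/22509 ≈ -2.4157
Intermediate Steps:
Z = -5144 (Z = 2 + (17657 - 22803) = 2 - 5146 = -5144)
(-28934 - 25442)/(27653 + Z) = (-28934 - 25442)/(27653 - 5144) = -54376/22509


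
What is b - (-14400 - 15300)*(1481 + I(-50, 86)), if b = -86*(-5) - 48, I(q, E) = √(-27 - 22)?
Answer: 43986082 + 207900*I ≈ 4.3986e+7 + 2.079e+5*I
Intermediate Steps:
I(q, E) = 7*I (I(q, E) = √(-49) = 7*I)
b = 382 (b = 430 - 48 = 382)
b - (-14400 - 15300)*(1481 + I(-50, 86)) = 382 - (-14400 - 15300)*(1481 + 7*I) = 382 - (-29700)*(1481 + 7*I) = 382 - (-43985700 - 207900*I) = 382 + (43985700 + 207900*I) = 43986082 + 207900*I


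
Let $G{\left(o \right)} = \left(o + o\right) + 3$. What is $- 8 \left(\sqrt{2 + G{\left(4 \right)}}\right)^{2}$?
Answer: $-104$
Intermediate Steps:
$G{\left(o \right)} = 3 + 2 o$ ($G{\left(o \right)} = 2 o + 3 = 3 + 2 o$)
$- 8 \left(\sqrt{2 + G{\left(4 \right)}}\right)^{2} = - 8 \left(\sqrt{2 + \left(3 + 2 \cdot 4\right)}\right)^{2} = - 8 \left(\sqrt{2 + \left(3 + 8\right)}\right)^{2} = - 8 \left(\sqrt{2 + 11}\right)^{2} = - 8 \left(\sqrt{13}\right)^{2} = \left(-8\right) 13 = -104$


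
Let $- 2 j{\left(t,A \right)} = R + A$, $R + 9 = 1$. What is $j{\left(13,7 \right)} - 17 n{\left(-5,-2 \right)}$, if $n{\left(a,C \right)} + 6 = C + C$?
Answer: $\frac{341}{2} \approx 170.5$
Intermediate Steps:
$R = -8$ ($R = -9 + 1 = -8$)
$n{\left(a,C \right)} = -6 + 2 C$ ($n{\left(a,C \right)} = -6 + \left(C + C\right) = -6 + 2 C$)
$j{\left(t,A \right)} = 4 - \frac{A}{2}$ ($j{\left(t,A \right)} = - \frac{-8 + A}{2} = 4 - \frac{A}{2}$)
$j{\left(13,7 \right)} - 17 n{\left(-5,-2 \right)} = \left(4 - \frac{7}{2}\right) - 17 \left(-6 + 2 \left(-2\right)\right) = \left(4 - \frac{7}{2}\right) - 17 \left(-6 - 4\right) = \frac{1}{2} - -170 = \frac{1}{2} + 170 = \frac{341}{2}$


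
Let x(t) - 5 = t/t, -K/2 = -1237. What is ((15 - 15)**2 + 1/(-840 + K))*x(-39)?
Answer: 3/817 ≈ 0.0036720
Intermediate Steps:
K = 2474 (K = -2*(-1237) = 2474)
x(t) = 6 (x(t) = 5 + t/t = 5 + 1 = 6)
((15 - 15)**2 + 1/(-840 + K))*x(-39) = ((15 - 15)**2 + 1/(-840 + 2474))*6 = (0**2 + 1/1634)*6 = (0 + 1/1634)*6 = (1/1634)*6 = 3/817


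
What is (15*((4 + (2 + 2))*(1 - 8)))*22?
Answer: -18480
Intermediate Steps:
(15*((4 + (2 + 2))*(1 - 8)))*22 = (15*((4 + 4)*(-7)))*22 = (15*(8*(-7)))*22 = (15*(-56))*22 = -840*22 = -18480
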